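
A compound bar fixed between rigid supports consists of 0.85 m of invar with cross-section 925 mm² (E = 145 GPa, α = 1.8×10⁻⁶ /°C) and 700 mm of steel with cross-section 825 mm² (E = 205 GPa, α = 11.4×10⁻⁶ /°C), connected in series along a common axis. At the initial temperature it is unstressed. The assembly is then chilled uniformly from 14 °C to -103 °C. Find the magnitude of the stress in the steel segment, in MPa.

Free thermal contraction of the whole bar: Σ αᵢΔT Lᵢ = 1.8×10⁻⁶×117×850 + 11.4×10⁻⁶×117×700 = 1.113 mm.
Since the ends are fixed, an axial force P builds up, equal in every segment, with P · Σ Lᵢ/(AᵢEᵢ) = δ_free.
The series flexibility is Σ Lᵢ/(AᵢEᵢ) = 850/(925×145×10³) + 700/(825×205×10³) = 1.048×10⁻⁵ mm/N.
So P = 1.113 / 1.048×10⁻⁵ = 106.2 kN, tensile.
σ_{steel} = P / A = 106200 / 825 = 128.7 MPa.

σ ≈ 129 MPa (tensile)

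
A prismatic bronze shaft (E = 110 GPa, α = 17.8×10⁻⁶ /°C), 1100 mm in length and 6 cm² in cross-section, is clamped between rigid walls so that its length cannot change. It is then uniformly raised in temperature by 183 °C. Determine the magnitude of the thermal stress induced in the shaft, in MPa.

Because both ends are immovable the net strain is zero, and the suppressed thermal strain is αΔT = 17.8×10⁻⁶ × 183 = 3257.4×10⁻⁶.
The stress required to suppress this strain is σ = Eε = 110×10³ × 3257.4×10⁻⁶ = 358.3 MPa, compressive since the shaft is trying to expand.

σ ≈ 358 MPa (compressive)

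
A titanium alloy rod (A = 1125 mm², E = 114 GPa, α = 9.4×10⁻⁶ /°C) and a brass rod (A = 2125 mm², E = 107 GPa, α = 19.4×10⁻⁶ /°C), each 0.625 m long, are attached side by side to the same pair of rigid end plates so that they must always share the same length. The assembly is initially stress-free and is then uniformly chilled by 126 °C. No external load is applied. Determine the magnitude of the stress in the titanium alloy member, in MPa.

σ ≈ 91.8 MPa (compressive)

The brass has the larger α, so on cooling it would change length more than the titanium alloy if both were free. The rigid plates force a common final length, so the brass is put into tension and the titanium alloy into compression, with equal and opposite forces P (no external load).
Compatibility of the two members (thermal + elastic change equal): (α₁ − α₂)ΔT = P·[1/(A₁E₁) + 1/(A₂E₂)].
|α₁ − α₂|·ΔT = 10×10⁻⁶ × 126 = 0.00126.
1/(A₁E₁) + 1/(A₂E₂) = 1/(1125×114×10³) + 1/(2125×107×10³) = 1.22×10⁻⁸ N⁻¹.
P = 0.00126 / 1.22×10⁻⁸ = 103300 N = 103.3 kN.
σ_{titanium alloy} = P/A₁ = 103300/1125 = 91.84 MPa, compressive.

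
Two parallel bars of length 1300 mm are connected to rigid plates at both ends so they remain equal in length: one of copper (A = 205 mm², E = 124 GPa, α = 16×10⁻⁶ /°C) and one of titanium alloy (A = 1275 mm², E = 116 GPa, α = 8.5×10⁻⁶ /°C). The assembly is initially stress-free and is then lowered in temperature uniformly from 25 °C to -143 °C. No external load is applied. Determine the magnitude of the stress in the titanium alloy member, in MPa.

σ ≈ 21.4 MPa (compressive)

Both members must finish at the same length. With the larger α, the copper tends to over-contract; the plates restrain it, putting the copper in tension and the titanium alloy in compression. With no external load the two internal forces are equal and opposite, magnitude P.
Compatibility of the two members (thermal + elastic change equal): (α₁ − α₂)ΔT = P·[1/(A₁E₁) + 1/(A₂E₂)].
|α₁ − α₂|·ΔT = 7.5×10⁻⁶ × 168 = 0.00126.
1/(A₁E₁) + 1/(A₂E₂) = 1/(205×124×10³) + 1/(1275×116×10³) = 4.61×10⁻⁸ N⁻¹.
P = 0.00126 / 4.61×10⁻⁸ = 27330 N = 27.33 kN.
σ_{titanium alloy} = P/A₂ = 27330/1275 = 21.44 MPa, compressive.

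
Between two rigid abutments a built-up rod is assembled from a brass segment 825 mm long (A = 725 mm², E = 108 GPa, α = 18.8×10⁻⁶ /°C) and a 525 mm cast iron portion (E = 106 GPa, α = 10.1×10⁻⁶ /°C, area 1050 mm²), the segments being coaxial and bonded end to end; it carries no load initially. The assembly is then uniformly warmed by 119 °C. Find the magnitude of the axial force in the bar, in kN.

P ≈ 162 kN (compressive)

With the walls removed the bar would change length by δ_free = Σ αᵢΔT Lᵢ = 18.8×10⁻⁶×119×825 + 10.1×10⁻⁶×119×525 = 2.477 mm.
The walls prevent any net length change, so an axial force P (same in every segment) develops. Compatibility: P · Σ Lᵢ/(AᵢEᵢ) = δ_free.
Σ Lᵢ/(AᵢEᵢ) = 825/(725×108×10³) + 525/(1050×106×10³) = 1.525×10⁻⁵ mm/N.
Hence P = δ_free / Σ(L/AE) = 2.477/1.525×10⁻⁵ = 162.4 kN (compressive).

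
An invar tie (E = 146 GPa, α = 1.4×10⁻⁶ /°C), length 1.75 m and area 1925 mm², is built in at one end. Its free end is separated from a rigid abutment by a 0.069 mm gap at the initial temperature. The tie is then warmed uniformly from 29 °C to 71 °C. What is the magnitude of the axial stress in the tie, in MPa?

Free thermal elongation = αΔT L = 1.4×10⁻⁶ × 42 × 1750 = 0.1029 mm.
After closing the 0.069 mm clearance, 0.1029 − 0.069 = 0.0339 mm of expansion remains to be suppressed by the wall.
Compatibility: PL/(AE) = 0.0339 mm, so σ = P/A = E × (0.0339/1750) = 2.828 MPa.

σ ≈ 2.83 MPa (compressive)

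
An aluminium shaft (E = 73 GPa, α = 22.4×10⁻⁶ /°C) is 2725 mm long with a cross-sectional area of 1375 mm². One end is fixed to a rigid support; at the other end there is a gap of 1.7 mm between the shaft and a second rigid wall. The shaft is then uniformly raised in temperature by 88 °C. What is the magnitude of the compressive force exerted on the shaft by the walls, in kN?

P ≈ 135 kN

Unrestrained expansion: δ_free = αΔT L = 22.4×10⁻⁶ × 88 × 2725 = 5.372 mm.
After closing the 1.7 mm clearance, 5.372 − 1.7 = 3.672 mm of expansion remains to be suppressed by the wall.
That suppressed elongation corresponds to σ = E·Δ/L = 73×10³ × 3.672/2725 = 98.36 MPa.
Force on the wall = σA = 98.36 × 1375 mm² = 135.2 kN.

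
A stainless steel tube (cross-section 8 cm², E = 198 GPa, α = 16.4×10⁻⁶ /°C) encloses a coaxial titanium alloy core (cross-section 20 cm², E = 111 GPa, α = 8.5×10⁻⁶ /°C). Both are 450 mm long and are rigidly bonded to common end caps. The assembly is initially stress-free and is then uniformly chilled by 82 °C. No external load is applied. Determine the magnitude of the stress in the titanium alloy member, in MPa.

The stainless steel has the larger α, so on cooling it would change length more than the titanium alloy if both were free. The rigid plates force a common final length, so the stainless steel is put into tension and the titanium alloy into compression, with equal and opposite forces P (no external load).
Equating the net (thermal + elastic) strains gives |α₁ − α₂|·ΔT = P·[1/(A₁E₁) + 1/(A₂E₂)].
|α₁ − α₂|·ΔT = 7.9×10⁻⁶ × 82 = 0.0006478.
1/(A₁E₁) + 1/(A₂E₂) = 1/(800×198×10³) + 1/(2000×111×10³) = 1.082×10⁻⁸ N⁻¹.
So P = 0.0006478 / 1.082×10⁻⁸ = 59.88 kN.
σ_{titanium alloy} = P/A₂ = 59880/2000 = 29.94 MPa, compressive.

σ ≈ 29.9 MPa (compressive)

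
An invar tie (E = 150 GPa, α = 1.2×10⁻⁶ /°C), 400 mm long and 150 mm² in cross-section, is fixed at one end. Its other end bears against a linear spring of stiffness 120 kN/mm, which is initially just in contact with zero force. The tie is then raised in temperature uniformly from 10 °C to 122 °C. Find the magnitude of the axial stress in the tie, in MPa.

Free thermal expansion: δ_free = αΔT L = 1.2×10⁻⁶ × 112 × 400 = 0.05376 mm.
Let P be the compressive force at the spring. The tie shortens elastically by PL/(AE) and the spring compresses by P/k; together these equal δ_free.
P [ L/(AE) + 1/k ] = δ_free → P [ 400/(150×150×10³) + 1/(120×10³) ] = 0.05376.
P = 0.05376 / 2.611×10⁻⁵ = 2059 N.
σ = P/A = 2059/150 = 13.73 MPa.

σ ≈ 13.7 MPa (compressive)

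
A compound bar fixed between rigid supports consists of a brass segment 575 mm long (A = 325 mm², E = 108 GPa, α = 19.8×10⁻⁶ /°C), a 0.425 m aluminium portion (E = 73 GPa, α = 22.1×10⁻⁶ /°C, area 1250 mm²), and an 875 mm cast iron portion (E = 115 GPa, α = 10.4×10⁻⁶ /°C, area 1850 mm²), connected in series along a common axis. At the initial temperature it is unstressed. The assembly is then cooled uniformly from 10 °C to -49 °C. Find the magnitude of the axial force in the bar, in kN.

P ≈ 70.1 kN (tensile)

With the walls removed the bar would change length by δ_free = Σ αᵢΔT Lᵢ = 19.8×10⁻⁶×59×575 + 22.1×10⁻⁶×59×425 + 10.4×10⁻⁶×59×875 = 1.763 mm.
The rigid supports impose zero overall length change; the single axial force P common to all segments must satisfy P Σ Lᵢ/(AᵢEᵢ) = δ_free.
The series flexibility is Σ Lᵢ/(AᵢEᵢ) = 575/(325×108×10³) + 425/(1250×73×10³) + 875/(1850×115×10³) = 2.515×10⁻⁵ mm/N.
P = 1.763 / 2.515×10⁻⁵ = 70080 N = 70.08 kN, tensile.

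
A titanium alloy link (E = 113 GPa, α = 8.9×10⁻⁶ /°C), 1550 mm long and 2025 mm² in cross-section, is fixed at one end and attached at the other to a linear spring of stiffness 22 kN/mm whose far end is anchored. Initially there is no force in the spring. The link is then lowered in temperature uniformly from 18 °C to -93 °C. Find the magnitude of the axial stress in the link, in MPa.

σ ≈ 14.5 MPa (tensile)

If the spring were absent the link would shorten by αΔT L = 8.9×10⁻⁶ × 111 × 1550 = 1.531 mm.
Let P be the tensile force in the spring. The link extends elastically by PL/(AE) and the spring stretches by P/k; together these equal δ_free.
P [ L/(AE) + 1/k ] = δ_free → P [ 1550/(2025×113×10³) + 1/(22×10³) ] = 1.531.
P = 1.531 / 5.223×10⁻⁵ = 29320 N.
σ = P/A = 29320/2025 = 14.48 MPa.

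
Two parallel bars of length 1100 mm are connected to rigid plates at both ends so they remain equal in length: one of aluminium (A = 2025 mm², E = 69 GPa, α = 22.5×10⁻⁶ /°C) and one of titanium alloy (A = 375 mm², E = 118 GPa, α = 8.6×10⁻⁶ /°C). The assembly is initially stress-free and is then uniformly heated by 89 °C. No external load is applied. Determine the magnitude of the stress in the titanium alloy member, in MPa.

σ ≈ 111 MPa (tensile)

The aluminium has the larger α, so on heating it would change length more than the titanium alloy if both were free. The rigid plates force a common final length, so the aluminium is put into compression and the titanium alloy into tension, with equal and opposite forces P (no external load).
Compatibility of the two members (thermal + elastic change equal): (α₁ − α₂)ΔT = P·[1/(A₁E₁) + 1/(A₂E₂)].
|α₁ − α₂|·ΔT = 13.9×10⁻⁶ × 89 = 0.001237.
1/(A₁E₁) + 1/(A₂E₂) = 1/(2025×69×10³) + 1/(375×118×10³) = 2.976×10⁻⁸ N⁻¹.
So P = 0.001237 / 2.976×10⁻⁸ = 41.58 kN.
σ_{titanium alloy} = P/A₂ = 41580/375 = 110.9 MPa, tensile.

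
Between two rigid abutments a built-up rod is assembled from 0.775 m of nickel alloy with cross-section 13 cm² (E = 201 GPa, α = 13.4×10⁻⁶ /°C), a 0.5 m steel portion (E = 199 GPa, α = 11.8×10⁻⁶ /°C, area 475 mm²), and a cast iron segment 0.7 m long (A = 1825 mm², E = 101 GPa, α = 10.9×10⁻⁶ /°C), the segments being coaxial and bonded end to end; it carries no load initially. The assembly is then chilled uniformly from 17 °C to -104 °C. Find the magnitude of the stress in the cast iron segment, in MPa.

If the supports were absent, the total length change would be Σ αᵢΔT Lᵢ = 13.4×10⁻⁶×121×775 + 11.8×10⁻⁶×121×500 + 10.9×10⁻⁶×121×700 = 2.894 mm.
Since the ends are fixed, an axial force P builds up, equal in every segment, with P · Σ Lᵢ/(AᵢEᵢ) = δ_free.
Σ Lᵢ/(AᵢEᵢ) = 775/(1300×201×10³) + 500/(475×199×10³) + 700/(1825×101×10³) = 1.205×10⁻⁵ mm/N.
Hence P = δ_free / Σ(L/AE) = 2.894/1.205×10⁻⁵ = 240.1 kN (tensile).
σ_{cast iron} = P / A = 240100 / 1825 = 131.6 MPa.

σ ≈ 132 MPa (tensile)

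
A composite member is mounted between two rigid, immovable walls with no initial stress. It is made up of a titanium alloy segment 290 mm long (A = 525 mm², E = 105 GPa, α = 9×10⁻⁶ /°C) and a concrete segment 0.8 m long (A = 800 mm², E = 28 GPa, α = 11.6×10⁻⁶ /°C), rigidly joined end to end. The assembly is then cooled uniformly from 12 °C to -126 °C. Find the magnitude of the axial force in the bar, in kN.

If the supports were absent, the total length change would be Σ αᵢΔT Lᵢ = 9×10⁻⁶×138×290 + 11.6×10⁻⁶×138×800 = 1.641 mm.
The walls prevent any net length change, so an axial force P (same in every segment) develops. Compatibility: P · Σ Lᵢ/(AᵢEᵢ) = δ_free.
Σ Lᵢ/(AᵢEᵢ) = 290/(525×105×10³) + 800/(800×28×10³) = 4.098×10⁻⁵ mm/N.
So P = 1.641 / 4.098×10⁻⁵ = 40.04 kN, tensile.

P ≈ 40 kN (tensile)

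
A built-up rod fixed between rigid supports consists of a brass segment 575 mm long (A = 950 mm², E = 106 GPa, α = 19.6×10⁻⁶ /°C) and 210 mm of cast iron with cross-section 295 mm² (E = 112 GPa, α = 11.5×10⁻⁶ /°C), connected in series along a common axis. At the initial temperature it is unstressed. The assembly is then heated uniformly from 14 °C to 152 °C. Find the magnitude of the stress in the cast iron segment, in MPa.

σ ≈ 531 MPa (compressive)

If the supports were absent, the total length change would be Σ αᵢΔT Lᵢ = 19.6×10⁻⁶×138×575 + 11.5×10⁻⁶×138×210 = 1.889 mm.
Since the ends are fixed, an axial force P builds up, equal in every segment, with P · Σ Lᵢ/(AᵢEᵢ) = δ_free.
Σ Lᵢ/(AᵢEᵢ) = 575/(950×106×10³) + 210/(295×112×10³) = 1.207×10⁻⁵ mm/N.
P = 1.889 / 1.207×10⁻⁵ = 156500 N = 156.5 kN, compressive.
σ_{cast iron} = P / A = 156500 / 295 = 530.6 MPa.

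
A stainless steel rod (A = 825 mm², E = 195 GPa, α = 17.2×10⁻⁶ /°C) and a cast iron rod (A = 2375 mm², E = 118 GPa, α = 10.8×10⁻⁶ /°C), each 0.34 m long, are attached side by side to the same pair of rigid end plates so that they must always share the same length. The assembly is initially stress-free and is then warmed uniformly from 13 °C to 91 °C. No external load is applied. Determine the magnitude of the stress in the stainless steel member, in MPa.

Both members must finish at the same length. With the larger α, the stainless steel tends to over-expand; the plates restrain it, putting the stainless steel in compression and the cast iron in tension. With no external load the two internal forces are equal and opposite, magnitude P.
Equating the net (thermal + elastic) strains gives |α₁ − α₂|·ΔT = P·[1/(A₁E₁) + 1/(A₂E₂)].
|α₁ − α₂|·ΔT = 6.4×10⁻⁶ × 78 = 0.0004992.
1/(A₁E₁) + 1/(A₂E₂) = 1/(825×195×10³) + 1/(2375×118×10³) = 9.784×10⁻⁹ N⁻¹.
So P = 0.0004992 / 9.784×10⁻⁹ = 51.02 kN.
σ_{stainless steel} = P/A₁ = 51020/825 = 61.84 MPa, compressive.

σ ≈ 61.8 MPa (compressive)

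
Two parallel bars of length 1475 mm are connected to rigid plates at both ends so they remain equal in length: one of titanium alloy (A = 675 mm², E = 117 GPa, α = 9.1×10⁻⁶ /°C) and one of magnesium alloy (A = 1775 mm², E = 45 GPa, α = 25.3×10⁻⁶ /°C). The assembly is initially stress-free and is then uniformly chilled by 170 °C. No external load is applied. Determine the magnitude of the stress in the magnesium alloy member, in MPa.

Both members must finish at the same length. With the larger α, the magnesium alloy tends to over-contract; the plates restrain it, putting the magnesium alloy in tension and the titanium alloy in compression. With no external load the two internal forces are equal and opposite, magnitude P.
Equating the net (thermal + elastic) strains gives |α₁ − α₂|·ΔT = P·[1/(A₁E₁) + 1/(A₂E₂)].
|α₁ − α₂|·ΔT = 16.2×10⁻⁶ × 170 = 0.002754.
1/(A₁E₁) + 1/(A₂E₂) = 1/(675×117×10³) + 1/(1775×45×10³) = 2.518×10⁻⁸ N⁻¹.
P = 0.002754 / 2.518×10⁻⁸ = 109400 N = 109.4 kN.
σ_{magnesium alloy} = P/A₂ = 109400/1775 = 61.61 MPa, tensile.

σ ≈ 61.6 MPa (tensile)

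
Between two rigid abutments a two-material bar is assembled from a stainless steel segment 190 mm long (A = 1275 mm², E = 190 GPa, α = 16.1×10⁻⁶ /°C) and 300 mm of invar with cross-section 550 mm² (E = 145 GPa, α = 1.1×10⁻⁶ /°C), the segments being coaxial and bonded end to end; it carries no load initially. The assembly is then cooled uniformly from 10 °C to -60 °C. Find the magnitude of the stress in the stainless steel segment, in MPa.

σ ≈ 40.9 MPa (tensile)

Free thermal contraction of the whole bar: Σ αᵢΔT Lᵢ = 16.1×10⁻⁶×70×190 + 1.1×10⁻⁶×70×300 = 0.2372 mm.
Since the ends are fixed, an axial force P builds up, equal in every segment, with P · Σ Lᵢ/(AᵢEᵢ) = δ_free.
Σ Lᵢ/(AᵢEᵢ) = 190/(1275×190×10³) + 300/(550×145×10³) = 4.546×10⁻⁶ mm/N.
Hence P = δ_free / Σ(L/AE) = 0.2372/4.546×10⁻⁶ = 52.18 kN (tensile).
σ_{stainless steel} = P / A = 52180 / 1275 = 40.93 MPa.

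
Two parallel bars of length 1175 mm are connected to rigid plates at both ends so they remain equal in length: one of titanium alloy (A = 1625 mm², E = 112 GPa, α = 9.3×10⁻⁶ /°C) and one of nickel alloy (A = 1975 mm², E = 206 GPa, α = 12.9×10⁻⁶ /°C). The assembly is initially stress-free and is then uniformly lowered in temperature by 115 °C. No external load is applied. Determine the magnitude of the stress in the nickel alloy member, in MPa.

σ ≈ 26.4 MPa (tensile)

The nickel alloy has the larger α, so on cooling it would change length more than the titanium alloy if both were free. The rigid plates force a common final length, so the nickel alloy is put into tension and the titanium alloy into compression, with equal and opposite forces P (no external load).
Compatibility of the two members (thermal + elastic change equal): (α₁ − α₂)ΔT = P·[1/(A₁E₁) + 1/(A₂E₂)].
|α₁ − α₂|·ΔT = 3.6×10⁻⁶ × 115 = 0.000414.
1/(A₁E₁) + 1/(A₂E₂) = 1/(1625×112×10³) + 1/(1975×206×10³) = 7.952×10⁻⁹ N⁻¹.
So P = 0.000414 / 7.952×10⁻⁹ = 52.06 kN.
σ_{nickel alloy} = P/A₂ = 52060/1975 = 26.36 MPa, tensile.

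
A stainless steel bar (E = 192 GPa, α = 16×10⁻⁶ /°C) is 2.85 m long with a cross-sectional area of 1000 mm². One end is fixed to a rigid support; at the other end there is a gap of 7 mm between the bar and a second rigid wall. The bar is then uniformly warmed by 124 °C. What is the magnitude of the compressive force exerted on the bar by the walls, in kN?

P ≈ 0 kN

If the wall were absent the bar would grow by αΔT L = 16×10⁻⁶ × 124 × 2850 = 5.654 mm.
This is smaller than the 7 mm clearance, so the bar expands freely without reaching the stop — the stress is zero.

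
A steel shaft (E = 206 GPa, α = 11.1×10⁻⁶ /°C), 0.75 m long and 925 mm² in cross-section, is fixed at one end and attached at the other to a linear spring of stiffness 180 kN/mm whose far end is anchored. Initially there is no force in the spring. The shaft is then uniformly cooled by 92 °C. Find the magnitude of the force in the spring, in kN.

The unrestrained thermal change is αΔT L = 11.1×10⁻⁶ × 92 × 750 = 0.7659 mm.
Let P be the tensile force in the spring. The shaft extends elastically by PL/(AE) and the spring stretches by P/k; together these equal δ_free.
So P = δ_free / [L/(AE) + 1/k] = 0.7659 / [ 750/(925×206×10³) + 1/(180×10³) ].
P = 0.7659 / 9.492×10⁻⁶ = 80690 N.

P ≈ 80.7 kN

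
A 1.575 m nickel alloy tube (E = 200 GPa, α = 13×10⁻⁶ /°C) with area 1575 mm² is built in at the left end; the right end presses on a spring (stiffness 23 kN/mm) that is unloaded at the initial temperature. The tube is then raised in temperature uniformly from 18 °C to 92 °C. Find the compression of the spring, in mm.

δ ≈ 1.36 mm

If the spring were absent the tube would lengthen by αΔT L = 13×10⁻⁶ × 74 × 1575 = 1.515 mm.
Let P be the compressive force at the spring. The tube shortens elastically by PL/(AE) and the spring compresses by P/k; together these equal δ_free.
So P = δ_free / [L/(AE) + 1/k] = 1.515 / [ 1575/(1575×200×10³) + 1/(23×10³) ].
P = 1.515 / 4.848×10⁻⁵ = 31250 N.
Spring compression = P/k = 31250/(23×10³) = 1.359 mm.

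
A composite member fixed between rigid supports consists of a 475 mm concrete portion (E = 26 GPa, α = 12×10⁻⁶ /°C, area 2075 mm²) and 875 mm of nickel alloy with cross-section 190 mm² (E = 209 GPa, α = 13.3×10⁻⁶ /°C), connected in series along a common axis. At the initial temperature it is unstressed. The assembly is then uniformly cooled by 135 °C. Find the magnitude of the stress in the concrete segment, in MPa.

σ ≈ 36.6 MPa (tensile)

If the supports were absent, the total length change would be Σ αᵢΔT Lᵢ = 12×10⁻⁶×135×475 + 13.3×10⁻⁶×135×875 = 2.341 mm.
The walls prevent any net length change, so an axial force P (same in every segment) develops. Compatibility: P · Σ Lᵢ/(AᵢEᵢ) = δ_free.
Σ Lᵢ/(AᵢEᵢ) = 475/(2075×26×10³) + 875/(190×209×10³) = 3.084×10⁻⁵ mm/N.
So P = 2.341 / 3.084×10⁻⁵ = 75.9 kN, tensile.
σ_{concrete} = P / A = 75900 / 2075 = 36.58 MPa.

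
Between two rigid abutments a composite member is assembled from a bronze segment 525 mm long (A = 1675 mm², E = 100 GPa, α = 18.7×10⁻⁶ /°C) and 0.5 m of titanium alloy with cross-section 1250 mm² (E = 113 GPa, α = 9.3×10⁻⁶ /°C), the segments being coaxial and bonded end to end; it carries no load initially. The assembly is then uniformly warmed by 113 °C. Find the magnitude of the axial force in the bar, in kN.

P ≈ 245 kN (compressive)

Free thermal expansion of the whole bar: Σ αᵢΔT Lᵢ = 18.7×10⁻⁶×113×525 + 9.3×10⁻⁶×113×500 = 1.635 mm.
The rigid supports impose zero overall length change; the single axial force P common to all segments must satisfy P Σ Lᵢ/(AᵢEᵢ) = δ_free.
Σ Lᵢ/(AᵢEᵢ) = 525/(1675×100×10³) + 500/(1250×113×10³) = 6.674×10⁻⁶ mm/N.
So P = 1.635 / 6.674×10⁻⁶ = 244.9 kN, compressive.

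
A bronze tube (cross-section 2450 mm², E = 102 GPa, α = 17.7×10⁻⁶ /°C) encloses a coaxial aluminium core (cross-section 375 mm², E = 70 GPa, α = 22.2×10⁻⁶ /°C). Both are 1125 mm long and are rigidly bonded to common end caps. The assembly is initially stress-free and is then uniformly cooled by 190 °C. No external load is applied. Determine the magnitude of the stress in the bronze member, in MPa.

Both members must finish at the same length. With the larger α, the aluminium tends to over-contract; the plates restrain it, putting the aluminium in tension and the bronze in compression. With no external load the two internal forces are equal and opposite, magnitude P.
Compatibility of the two members (thermal + elastic change equal): (α₁ − α₂)ΔT = P·[1/(A₁E₁) + 1/(A₂E₂)].
|α₁ − α₂|·ΔT = 4.5×10⁻⁶ × 190 = 0.000855.
1/(A₁E₁) + 1/(A₂E₂) = 1/(2450×102×10³) + 1/(375×70×10³) = 4.21×10⁻⁸ N⁻¹.
So P = 0.000855 / 4.21×10⁻⁸ = 20.31 kN.
σ_{bronze} = P/A₁ = 20310/2450 = 8.29 MPa, compressive.

σ ≈ 8.29 MPa (compressive)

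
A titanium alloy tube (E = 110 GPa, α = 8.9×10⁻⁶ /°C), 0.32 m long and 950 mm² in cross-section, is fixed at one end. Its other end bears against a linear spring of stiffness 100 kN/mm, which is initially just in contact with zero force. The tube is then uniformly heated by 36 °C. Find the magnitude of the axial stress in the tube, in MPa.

σ ≈ 8.26 MPa (compressive)

The unrestrained thermal change is αΔT L = 8.9×10⁻⁶ × 36 × 320 = 0.1025 mm.
With a force P in the spring, the elastic change of the tube is PL/(AE) and that of the spring is P/k; compatibility requires their sum to equal δ_free.
P [ L/(AE) + 1/k ] = δ_free → P [ 320/(950×110×10³) + 1/(100×10³) ] = 0.1025.
P = 0.1025 / 1.306×10⁻⁵ = 7849 N.
σ = P/A = 7849/950 = 8.262 MPa.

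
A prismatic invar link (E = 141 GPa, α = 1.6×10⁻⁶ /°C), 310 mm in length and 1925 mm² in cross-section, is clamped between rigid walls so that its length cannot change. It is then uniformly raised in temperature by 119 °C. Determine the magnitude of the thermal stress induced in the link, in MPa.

σ ≈ 26.8 MPa (compressive)

With length fixed, the mechanical strain must cancel the thermal strain αΔT = 1.6×10⁻⁶ × 119 = 190.4×10⁻⁶.
Hence σ = E·αΔT = 141×10³ × 190.4×10⁻⁶ = 26.85 MPa, compressive.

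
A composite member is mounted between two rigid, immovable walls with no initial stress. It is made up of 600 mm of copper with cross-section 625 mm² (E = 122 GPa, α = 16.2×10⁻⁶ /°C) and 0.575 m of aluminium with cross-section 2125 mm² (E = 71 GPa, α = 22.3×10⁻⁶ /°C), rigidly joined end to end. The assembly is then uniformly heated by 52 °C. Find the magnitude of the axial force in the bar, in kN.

With the walls removed the bar would change length by δ_free = Σ αᵢΔT Lᵢ = 16.2×10⁻⁶×52×600 + 22.3×10⁻⁶×52×575 = 1.172 mm.
The walls prevent any net length change, so an axial force P (same in every segment) develops. Compatibility: P · Σ Lᵢ/(AᵢEᵢ) = δ_free.
The series flexibility is Σ Lᵢ/(AᵢEᵢ) = 600/(625×122×10³) + 575/(2125×71×10³) = 1.168×10⁻⁵ mm/N.
P = 1.172 / 1.168×10⁻⁵ = 100400 N = 100.4 kN, compressive.

P ≈ 100 kN (compressive)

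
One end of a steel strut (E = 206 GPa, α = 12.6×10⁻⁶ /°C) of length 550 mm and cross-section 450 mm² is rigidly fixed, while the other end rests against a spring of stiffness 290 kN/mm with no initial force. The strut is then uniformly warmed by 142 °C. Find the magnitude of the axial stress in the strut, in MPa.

σ ≈ 233 MPa (compressive)

The unrestrained thermal change is αΔT L = 12.6×10⁻⁶ × 142 × 550 = 0.9841 mm.
Let P be the compressive force at the spring. The strut shortens elastically by PL/(AE) and the spring compresses by P/k; together these equal δ_free.
So P = δ_free / [L/(AE) + 1/k] = 0.9841 / [ 550/(450×206×10³) + 1/(290×10³) ].
P = 0.9841 / 9.381×10⁻⁶ = 104900 N.
σ = P/A = 104900/450 = 233.1 MPa.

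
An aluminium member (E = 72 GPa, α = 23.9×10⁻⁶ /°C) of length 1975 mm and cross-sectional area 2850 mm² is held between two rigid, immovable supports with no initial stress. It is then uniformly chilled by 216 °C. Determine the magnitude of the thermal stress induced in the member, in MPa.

σ ≈ 372 MPa (tensile)

With length fixed, the mechanical strain must cancel the thermal strain αΔT = 23.9×10⁻⁶ × 216 = 5162.4×10⁻⁶.
σ = EαΔT = 72×10³ × 23.9×10⁻⁶ × 216 = 371.7 MPa (tensile; the member is trying to contract).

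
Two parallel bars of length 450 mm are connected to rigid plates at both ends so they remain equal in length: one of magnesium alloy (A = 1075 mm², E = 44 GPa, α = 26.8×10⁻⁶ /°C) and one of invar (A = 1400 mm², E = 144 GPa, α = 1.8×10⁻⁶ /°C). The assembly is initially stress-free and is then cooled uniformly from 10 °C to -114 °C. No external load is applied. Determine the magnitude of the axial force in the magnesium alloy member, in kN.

P ≈ 119 kN (tensile in the magnesium alloy)

Equilibrium of a rigid end plate with no external load gives equal and opposite internal forces ±P in the two members. Since α_{magnesium alloy} > α_{invar}, cooling drives the magnesium alloy into tension and the invar into compression.
Equating the net (thermal + elastic) strains gives |α₁ − α₂|·ΔT = P·[1/(A₁E₁) + 1/(A₂E₂)].
|α₁ − α₂|·ΔT = 25×10⁻⁶ × 124 = 0.0031.
1/(A₁E₁) + 1/(A₂E₂) = 1/(1075×44×10³) + 1/(1400×144×10³) = 2.61×10⁻⁸ N⁻¹.
P = 0.0031 / 2.61×10⁻⁸ = 118800 N = 118.8 kN.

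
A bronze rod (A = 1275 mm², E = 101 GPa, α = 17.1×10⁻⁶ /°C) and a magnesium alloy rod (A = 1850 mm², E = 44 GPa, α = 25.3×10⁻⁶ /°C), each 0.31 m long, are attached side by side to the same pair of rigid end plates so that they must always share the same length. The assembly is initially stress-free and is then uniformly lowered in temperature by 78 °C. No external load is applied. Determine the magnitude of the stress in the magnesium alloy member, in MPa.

σ ≈ 17.2 MPa (tensile)

Both members must finish at the same length. With the larger α, the magnesium alloy tends to over-contract; the plates restrain it, putting the magnesium alloy in tension and the bronze in compression. With no external load the two internal forces are equal and opposite, magnitude P.
Compatibility of the two members (thermal + elastic change equal): (α₁ − α₂)ΔT = P·[1/(A₁E₁) + 1/(A₂E₂)].
|α₁ − α₂|·ΔT = 8.2×10⁻⁶ × 78 = 0.0006396.
1/(A₁E₁) + 1/(A₂E₂) = 1/(1275×101×10³) + 1/(1850×44×10³) = 2.005×10⁻⁸ N⁻¹.
P = 0.0006396 / 2.005×10⁻⁸ = 31900 N = 31.9 kN.
σ_{magnesium alloy} = P/A₂ = 31900/1850 = 17.24 MPa, tensile.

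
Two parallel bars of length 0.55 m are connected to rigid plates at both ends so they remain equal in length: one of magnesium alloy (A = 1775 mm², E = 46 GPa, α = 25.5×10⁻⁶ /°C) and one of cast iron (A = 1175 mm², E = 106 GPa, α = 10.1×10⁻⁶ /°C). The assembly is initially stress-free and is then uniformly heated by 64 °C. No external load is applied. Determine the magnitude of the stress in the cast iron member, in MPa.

σ ≈ 41.4 MPa (tensile)

Equilibrium of a rigid end plate with no external load gives equal and opposite internal forces ±P in the two members. Since α_{magnesium alloy} > α_{cast iron}, heating drives the magnesium alloy into compression and the cast iron into tension.
Equating the net (thermal + elastic) strains gives |α₁ − α₂|·ΔT = P·[1/(A₁E₁) + 1/(A₂E₂)].
|α₁ − α₂|·ΔT = 15.4×10⁻⁶ × 64 = 0.0009856.
1/(A₁E₁) + 1/(A₂E₂) = 1/(1775×46×10³) + 1/(1175×106×10³) = 2.028×10⁻⁸ N⁻¹.
P = 0.0009856 / 2.028×10⁻⁸ = 48610 N = 48.61 kN.
σ_{cast iron} = P/A₂ = 48610/1175 = 41.37 MPa, tensile.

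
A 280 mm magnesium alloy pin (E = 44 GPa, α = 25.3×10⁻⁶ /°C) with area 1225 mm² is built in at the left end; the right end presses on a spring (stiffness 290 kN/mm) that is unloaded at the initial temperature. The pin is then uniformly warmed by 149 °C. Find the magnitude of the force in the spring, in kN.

The unrestrained thermal change is αΔT L = 25.3×10⁻⁶ × 149 × 280 = 1.056 mm.
With a force P in the spring, the elastic change of the pin is PL/(AE) and that of the spring is P/k; compatibility requires their sum to equal δ_free.
P [ L/(AE) + 1/k ] = δ_free → P [ 280/(1225×44×10³) + 1/(290×10³) ] = 1.056.
P = 1.056 / 8.643×10⁻⁶ = 122100 N.

P ≈ 122 kN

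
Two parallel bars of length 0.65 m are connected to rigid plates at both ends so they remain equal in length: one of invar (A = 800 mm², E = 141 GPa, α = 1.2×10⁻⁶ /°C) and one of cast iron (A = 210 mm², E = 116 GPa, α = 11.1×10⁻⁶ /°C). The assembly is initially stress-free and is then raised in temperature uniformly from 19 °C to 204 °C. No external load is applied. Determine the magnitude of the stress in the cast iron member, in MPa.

σ ≈ 175 MPa (compressive)

Both members must finish at the same length. With the larger α, the cast iron tends to over-expand; the plates restrain it, putting the cast iron in compression and the invar in tension. With no external load the two internal forces are equal and opposite, magnitude P.
Compatibility of the two members (thermal + elastic change equal): (α₁ − α₂)ΔT = P·[1/(A₁E₁) + 1/(A₂E₂)].
|α₁ − α₂|·ΔT = 9.9×10⁻⁶ × 185 = 0.001832.
1/(A₁E₁) + 1/(A₂E₂) = 1/(800×141×10³) + 1/(210×116×10³) = 4.992×10⁻⁸ N⁻¹.
P = 0.001832 / 4.992×10⁻⁸ = 36690 N = 36.69 kN.
σ_{cast iron} = P/A₂ = 36690/210 = 174.7 MPa, compressive.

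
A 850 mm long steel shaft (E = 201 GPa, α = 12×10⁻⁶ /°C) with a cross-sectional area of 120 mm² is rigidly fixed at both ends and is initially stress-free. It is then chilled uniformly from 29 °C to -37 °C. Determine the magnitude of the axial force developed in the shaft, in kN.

With zero net strain, σ = E·αΔT = 201 GPa × 12×10⁻⁶ × 66 = 159.2 MPa.
Then P = σA = 159.2 × 120 mm² = 19.1 kN, tensile.

P ≈ 19.1 kN (tensile)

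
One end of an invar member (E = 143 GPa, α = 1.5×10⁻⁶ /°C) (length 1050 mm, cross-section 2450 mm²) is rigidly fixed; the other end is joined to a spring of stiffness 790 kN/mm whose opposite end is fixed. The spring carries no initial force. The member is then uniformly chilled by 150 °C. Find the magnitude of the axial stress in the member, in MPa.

σ ≈ 22.6 MPa (tensile)

Free thermal contraction: δ_free = αΔT L = 1.5×10⁻⁶ × 150 × 1050 = 0.2362 mm.
Let P be the tensile force in the spring. The member extends elastically by PL/(AE) and the spring stretches by P/k; together these equal δ_free.
P [ L/(AE) + 1/k ] = δ_free → P [ 1050/(2450×143×10³) + 1/(790×10³) ] = 0.2362.
P = 0.2362 / 4.263×10⁻⁶ = 55420 N.
σ = P/A = 55420/2450 = 22.62 MPa.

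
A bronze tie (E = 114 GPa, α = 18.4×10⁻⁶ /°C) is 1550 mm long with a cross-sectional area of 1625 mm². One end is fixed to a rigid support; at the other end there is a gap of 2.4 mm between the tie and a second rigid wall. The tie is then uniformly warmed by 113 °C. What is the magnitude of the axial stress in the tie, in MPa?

σ ≈ 60.5 MPa (compressive)

If the wall were absent the tie would grow by αΔT L = 18.4×10⁻⁶ × 113 × 1550 = 3.223 mm.
This exceeds the 2.4 mm gap, so the wall pushes back. The portion of expansion that must be recovered elastically is δ_free − gap = 3.223 − 2.4 = 0.8228 mm.
So σ = E(δ_free − g)/L = 114×10³ × 0.8228/1550 = 60.51 MPa.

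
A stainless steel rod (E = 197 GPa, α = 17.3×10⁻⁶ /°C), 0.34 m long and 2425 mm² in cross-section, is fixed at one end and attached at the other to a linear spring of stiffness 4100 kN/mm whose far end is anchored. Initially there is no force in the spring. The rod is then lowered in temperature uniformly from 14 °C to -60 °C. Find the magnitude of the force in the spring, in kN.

Free thermal contraction: δ_free = αΔT L = 17.3×10⁻⁶ × 74 × 340 = 0.4353 mm.
Let P be the tensile force in the spring. The rod extends elastically by PL/(AE) and the spring stretches by P/k; together these equal δ_free.
P [ L/(AE) + 1/k ] = δ_free → P [ 340/(2425×197×10³) + 1/(4100×10³) ] = 0.4353.
P = 0.4353 / 9.556×10⁻⁷ = 455500 N.

P ≈ 455 kN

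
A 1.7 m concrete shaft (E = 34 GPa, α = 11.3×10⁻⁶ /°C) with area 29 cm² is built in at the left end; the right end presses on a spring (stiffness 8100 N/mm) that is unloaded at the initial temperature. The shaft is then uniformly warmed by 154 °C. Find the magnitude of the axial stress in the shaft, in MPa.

σ ≈ 7.25 MPa (compressive)

Free thermal expansion: δ_free = αΔT L = 11.3×10⁻⁶ × 154 × 1700 = 2.958 mm.
With a force P in the spring, the elastic change of the shaft is PL/(AE) and that of the spring is P/k; compatibility requires their sum to equal δ_free.
P [ L/(AE) + 1/k ] = δ_free → P [ 1700/(2900×34×10³) + 1/(8100) ] = 2.958.
P = 2.958 / 0.0001407 = 21030 N.
σ = P/A = 21030/2900 = 7.25 MPa.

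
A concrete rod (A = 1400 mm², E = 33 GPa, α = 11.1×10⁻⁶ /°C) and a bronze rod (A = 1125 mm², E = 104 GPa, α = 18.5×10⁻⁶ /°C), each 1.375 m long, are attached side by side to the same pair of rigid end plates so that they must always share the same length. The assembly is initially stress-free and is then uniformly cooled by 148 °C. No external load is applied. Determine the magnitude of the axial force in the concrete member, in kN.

Both members must finish at the same length. With the larger α, the bronze tends to over-contract; the plates restrain it, putting the bronze in tension and the concrete in compression. With no external load the two internal forces are equal and opposite, magnitude P.
Setting the final lengths equal and cancelling L: (α₁ − α₂)ΔT = P/(A₁E₁) + P/(A₂E₂).
|α₁ − α₂|·ΔT = 7.4×10⁻⁶ × 148 = 0.001095.
1/(A₁E₁) + 1/(A₂E₂) = 1/(1400×33×10³) + 1/(1125×104×10³) = 3.019×10⁻⁸ N⁻¹.
P = 0.001095 / 3.019×10⁻⁸ = 36270 N = 36.27 kN.

P ≈ 36.3 kN (compressive in the concrete)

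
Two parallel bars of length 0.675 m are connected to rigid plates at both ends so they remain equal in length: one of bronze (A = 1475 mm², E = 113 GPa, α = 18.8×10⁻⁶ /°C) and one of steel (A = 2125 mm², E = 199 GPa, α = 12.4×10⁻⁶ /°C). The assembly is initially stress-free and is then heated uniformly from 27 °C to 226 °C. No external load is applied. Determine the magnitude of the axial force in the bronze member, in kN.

The bronze has the larger α, so on heating it would change length more than the steel if both were free. The rigid plates force a common final length, so the bronze is put into compression and the steel into tension, with equal and opposite forces P (no external load).
Setting the final lengths equal and cancelling L: (α₁ − α₂)ΔT = P/(A₁E₁) + P/(A₂E₂).
|α₁ − α₂|·ΔT = 6.4×10⁻⁶ × 199 = 0.001274.
1/(A₁E₁) + 1/(A₂E₂) = 1/(1475×113×10³) + 1/(2125×199×10³) = 8.364×10⁻⁹ N⁻¹.
So P = 0.001274 / 8.364×10⁻⁹ = 152.3 kN.

P ≈ 152 kN (compressive in the bronze)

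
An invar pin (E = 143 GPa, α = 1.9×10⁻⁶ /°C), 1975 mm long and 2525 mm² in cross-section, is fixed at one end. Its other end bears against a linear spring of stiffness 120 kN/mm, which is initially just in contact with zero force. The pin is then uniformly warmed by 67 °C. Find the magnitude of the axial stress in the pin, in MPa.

The unrestrained thermal change is αΔT L = 1.9×10⁻⁶ × 67 × 1975 = 0.2514 mm.
Let P be the compressive force at the spring. The pin shortens elastically by PL/(AE) and the spring compresses by P/k; together these equal δ_free.
So P = δ_free / [L/(AE) + 1/k] = 0.2514 / [ 1975/(2525×143×10³) + 1/(120×10³) ].
P = 0.2514 / 1.38×10⁻⁵ = 18210 N.
σ = P/A = 18210/2525 = 7.214 MPa.

σ ≈ 7.21 MPa (compressive)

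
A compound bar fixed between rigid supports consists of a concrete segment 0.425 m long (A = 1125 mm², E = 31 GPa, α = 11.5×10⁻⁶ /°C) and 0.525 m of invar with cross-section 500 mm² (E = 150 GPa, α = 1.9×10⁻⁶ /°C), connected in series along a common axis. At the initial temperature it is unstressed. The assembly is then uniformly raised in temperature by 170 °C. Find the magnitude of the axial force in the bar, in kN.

Free thermal expansion of the whole bar: Σ αᵢΔT Lᵢ = 11.5×10⁻⁶×170×425 + 1.9×10⁻⁶×170×525 = 1 mm.
Since the ends are fixed, an axial force P builds up, equal in every segment, with P · Σ Lᵢ/(AᵢEᵢ) = δ_free.
Σ Lᵢ/(AᵢEᵢ) = 425/(1125×31×10³) + 525/(500×150×10³) = 1.919×10⁻⁵ mm/N.
So P = 1 / 1.919×10⁻⁵ = 52.14 kN, compressive.

P ≈ 52.1 kN (compressive)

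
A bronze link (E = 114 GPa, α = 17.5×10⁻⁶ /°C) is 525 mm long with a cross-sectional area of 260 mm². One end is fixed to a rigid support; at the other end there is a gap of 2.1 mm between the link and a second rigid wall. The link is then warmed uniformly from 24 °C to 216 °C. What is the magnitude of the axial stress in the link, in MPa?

Free thermal elongation = αΔT L = 17.5×10⁻⁶ × 192 × 525 = 1.764 mm.
This is smaller than the 2.1 mm clearance, so the link expands freely without reaching the stop — the stress is zero.

σ ≈ 0 MPa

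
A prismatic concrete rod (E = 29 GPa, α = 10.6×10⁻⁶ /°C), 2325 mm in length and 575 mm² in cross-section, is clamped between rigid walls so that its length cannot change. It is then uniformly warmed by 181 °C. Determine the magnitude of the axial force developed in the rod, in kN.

With zero net strain, σ = E·αΔT = 29 GPa × 10.6×10⁻⁶ × 181 = 55.64 MPa.
Then P = σA = 55.64 × 575 mm² = 31.99 kN, compressive.

P ≈ 32 kN (compressive)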